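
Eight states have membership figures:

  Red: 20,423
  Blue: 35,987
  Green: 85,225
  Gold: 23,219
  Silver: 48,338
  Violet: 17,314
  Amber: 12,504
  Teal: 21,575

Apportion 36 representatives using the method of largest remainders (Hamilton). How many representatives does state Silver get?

The standard divisor is 264585/36 ≈ 7349.583.
Standard quotas: Red 2.7788, Blue 4.8965, Green 11.5959, Gold 3.1592, Silver 6.5770, Violet 2.3558, Amber 1.7013, Teal 2.9355.
Lower quotas: Red 2, Blue 4, Green 11, Gold 3, Silver 6, Violet 2, Amber 1, Teal 2 (sum 31, leaving 5 seats).
Remainders in descending order: Teal 0.9355, Blue 0.8965, Red 0.7788, Amber 0.7013, Green 0.5959, Silver 0.5770, Violet 0.3558, Gold 0.1592.
The surplus seats go to Teal, Blue, Red, Amber, Green.
Silver receives 6.

6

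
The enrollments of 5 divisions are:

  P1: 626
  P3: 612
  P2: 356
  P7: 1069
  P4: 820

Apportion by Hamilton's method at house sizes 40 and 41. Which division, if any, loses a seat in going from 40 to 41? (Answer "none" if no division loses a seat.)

At 40 seats: P1 7, P3 7, P2 4, P7 12, P4 10.
At 41 seats: P1 7, P3 7, P2 4, P7 13, P4 10.
No division's allocation decreased.

none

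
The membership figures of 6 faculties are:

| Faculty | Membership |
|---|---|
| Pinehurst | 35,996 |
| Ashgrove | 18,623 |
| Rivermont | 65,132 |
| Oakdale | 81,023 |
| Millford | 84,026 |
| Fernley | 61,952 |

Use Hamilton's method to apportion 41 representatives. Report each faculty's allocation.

Pinehurst: 4, Ashgrove: 2, Rivermont: 8, Oakdale: 10, Millford: 10, Fernley: 7

Standard divisor: 346752 ÷ 41 ≈ 8457.366.
Standard quotas: Pinehurst 4.2562, Ashgrove 2.2020, Rivermont 7.7012, Oakdale 9.5802, Millford 9.9352, Fernley 7.3252.
Lower quotas: Pinehurst 4, Ashgrove 2, Rivermont 7, Oakdale 9, Millford 9, Fernley 7 (sum 38, leaving 3 seats).
Remainders in descending order: Millford 0.9352, Rivermont 0.7012, Oakdale 0.5802, Fernley 0.3252, Pinehurst 0.2562, Ashgrove 0.2020.
The surplus seats go to Millford, Rivermont, Oakdale.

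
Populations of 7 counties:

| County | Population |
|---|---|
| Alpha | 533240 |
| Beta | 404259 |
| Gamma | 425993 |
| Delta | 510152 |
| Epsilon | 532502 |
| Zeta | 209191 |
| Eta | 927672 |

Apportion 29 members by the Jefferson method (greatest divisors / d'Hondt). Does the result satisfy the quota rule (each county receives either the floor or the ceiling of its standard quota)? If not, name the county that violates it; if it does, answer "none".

Standard quotas: Alpha 4.365, Beta 3.309, Gamma 3.487, Delta 4.176, Epsilon 4.359, Zeta 1.712, Eta 7.593.
Jefferson allocation: Alpha 5, Beta 3, Gamma 3, Delta 4, Epsilon 5, Zeta 1, Eta 8.
Every allocation lies between the lower and upper quota.

none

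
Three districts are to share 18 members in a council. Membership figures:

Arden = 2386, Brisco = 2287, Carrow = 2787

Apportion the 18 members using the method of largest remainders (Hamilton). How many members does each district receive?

Total 7460; standard divisor 7460/18 ≈ 414.444.
Standard quotas: Arden 5.757, Brisco 5.518, Carrow 6.725.
Lower quotas: Arden 5, Brisco 5, Carrow 6 (sum 16, leaving 2 seats).
Remainders in descending order: Arden 0.757, Carrow 0.725, Brisco 0.518.
Largest remainders: Arden, Carrow receive the extra seats.

Arden 6, Brisco 5, Carrow 7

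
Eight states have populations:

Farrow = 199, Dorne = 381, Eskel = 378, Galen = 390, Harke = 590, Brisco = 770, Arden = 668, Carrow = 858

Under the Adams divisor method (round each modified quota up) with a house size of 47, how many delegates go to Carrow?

Standard divisor 4234/47 ≈ 90.085; standard quotas: Farrow 2.209, Dorne 4.229, Eskel 4.196, Galen 4.329, Harke 6.549, Brisco 8.547, Arden 7.415, Carrow 9.524.
Rounding up gives 3, 5, 5, 5, 7, 9, 8, 10 = 52 seats, so the divisor must be adjusted.
With modified divisor 97: modified quotas Farrow 2.052, Dorne 3.928, Eskel 3.897, Galen 4.021, Harke 6.082, Brisco 7.938, Arden 6.887, Carrow 8.845.
Rounding up: Farrow 3, Dorne 4, Eskel 4, Galen 5, Harke 7, Brisco 8, Arden 7, Carrow 9 (total 47).
Carrow receives 9.

9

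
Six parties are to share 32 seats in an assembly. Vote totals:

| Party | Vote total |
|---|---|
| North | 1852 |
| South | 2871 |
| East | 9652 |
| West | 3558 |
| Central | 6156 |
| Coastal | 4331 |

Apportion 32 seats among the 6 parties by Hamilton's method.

North 2; South 3; East 11; West 4; Central 7; Coastal 5

Standard divisor: 28420 ÷ 32 ≈ 888.125.
Standard quotas: North 2.0853, South 3.2327, East 10.8678, West 4.0062, Central 6.9315, Coastal 4.8766.
Lower quotas: North 2, South 3, East 10, West 4, Central 6, Coastal 4 (sum 29, leaving 3 seats).
Remainders in descending order: Central 0.9315, Coastal 0.8766, East 0.8678, South 0.2327, North 0.0853, West 0.0062.
The surplus seats go to Central, Coastal, East.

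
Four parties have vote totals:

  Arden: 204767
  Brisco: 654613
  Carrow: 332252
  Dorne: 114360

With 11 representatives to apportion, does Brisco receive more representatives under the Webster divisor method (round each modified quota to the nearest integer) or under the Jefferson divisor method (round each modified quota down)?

Webster: Arden 2, Brisco 5, Carrow 3, Dorne 1.
Jefferson: Arden 1, Brisco 6, Carrow 3, Dorne 1.
Brisco gets 5 under Webster and 6 under Jefferson.

Jefferson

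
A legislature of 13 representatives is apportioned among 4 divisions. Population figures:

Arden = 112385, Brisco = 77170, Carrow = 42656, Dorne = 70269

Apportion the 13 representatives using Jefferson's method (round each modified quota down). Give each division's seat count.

Standard divisor 302480/13 ≈ 23267.692; standard quotas: Arden 4.830, Brisco 3.317, Carrow 1.833, Dorne 3.020.
Rounding down gives 4, 3, 1, 3 = 11 seats, so the divisor must be adjusted.
With modified divisor 20300: modified quotas Arden 5.536, Brisco 3.801, Carrow 2.101, Dorne 3.462.
Rounding down: Arden 5, Brisco 3, Carrow 2, Dorne 3 (total 13).

Arden=5, Brisco=3, Carrow=2, Dorne=3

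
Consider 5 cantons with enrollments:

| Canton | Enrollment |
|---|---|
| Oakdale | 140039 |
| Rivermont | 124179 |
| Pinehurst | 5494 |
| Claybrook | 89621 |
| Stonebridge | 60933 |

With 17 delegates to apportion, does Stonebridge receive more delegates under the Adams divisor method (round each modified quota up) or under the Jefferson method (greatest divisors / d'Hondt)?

Adams

Adams: Oakdale 5, Rivermont 5, Pinehurst 1, Claybrook 3, Stonebridge 3.
Jefferson: Oakdale 6, Rivermont 5, Pinehurst 0, Claybrook 4, Stonebridge 2.
Stonebridge gets 3 under Adams and 2 under Jefferson.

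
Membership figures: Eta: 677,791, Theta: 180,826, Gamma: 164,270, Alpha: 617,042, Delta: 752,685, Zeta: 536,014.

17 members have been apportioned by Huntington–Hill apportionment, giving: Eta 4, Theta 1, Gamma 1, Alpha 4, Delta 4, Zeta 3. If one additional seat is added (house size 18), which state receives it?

Delta

Priority for the next seat is population ÷ (√(s·(s+1))).
Priorities: Eta 151558.675, Theta 127863.291, Gamma 116156.431, Alpha 137974.786, Delta 168305.483, Zeta 154733.914.
Highest priority: Delta.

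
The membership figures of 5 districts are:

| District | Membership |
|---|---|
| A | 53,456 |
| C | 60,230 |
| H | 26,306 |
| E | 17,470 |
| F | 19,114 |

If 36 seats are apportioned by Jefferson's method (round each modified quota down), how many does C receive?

13

Standard divisor 176576/36 ≈ 4904.889; standard quotas: A 10.899, C 12.280, H 5.363, E 3.562, F 3.897.
Rounding down gives 10, 12, 5, 3, 3 = 33 seats, so the divisor must be adjusted.
With modified divisor 4500: modified quotas A 11.879, C 13.384, H 5.846, E 3.882, F 4.248.
Rounding down: A 11, C 13, H 5, E 3, F 4 (total 36).
C receives 13.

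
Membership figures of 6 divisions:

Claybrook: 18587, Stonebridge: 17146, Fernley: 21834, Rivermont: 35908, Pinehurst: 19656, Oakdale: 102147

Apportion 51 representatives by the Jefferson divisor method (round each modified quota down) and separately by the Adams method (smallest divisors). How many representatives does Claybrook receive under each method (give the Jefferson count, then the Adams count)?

4 and 5

Jefferson: Claybrook 4, Stonebridge 4, Fernley 5, Rivermont 9, Pinehurst 4, Oakdale 25.
Adams: Claybrook 5, Stonebridge 4, Fernley 5, Rivermont 9, Pinehurst 5, Oakdale 23.
Claybrook gets 4 under Jefferson and 5 under Adams.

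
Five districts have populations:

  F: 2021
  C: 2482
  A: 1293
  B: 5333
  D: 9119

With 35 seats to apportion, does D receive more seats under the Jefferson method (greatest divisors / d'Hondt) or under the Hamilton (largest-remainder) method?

Jefferson: F 3, C 4, A 2, B 9, D 17.
Hamilton: F 4, C 4, A 2, B 9, D 16.
D gets 17 under Jefferson and 16 under Hamilton.

Jefferson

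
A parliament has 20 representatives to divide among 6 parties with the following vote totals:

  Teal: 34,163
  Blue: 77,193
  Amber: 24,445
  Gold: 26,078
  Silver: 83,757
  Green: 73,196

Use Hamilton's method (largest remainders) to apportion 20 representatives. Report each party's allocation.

The standard divisor is 318832/20 ≈ 15941.6.
Standard quotas: Teal 2.1430, Blue 4.8422, Amber 1.5334, Gold 1.6358, Silver 5.2540, Green 4.5915.
Lower quotas: Teal 2, Blue 4, Amber 1, Gold 1, Silver 5, Green 4 (sum 17, leaving 3 seats).
Remainders in descending order: Blue 0.8422, Gold 0.6358, Green 0.5915, Amber 0.5334, Silver 0.2540, Teal 0.1430.
The surplus seats go to Blue, Gold, Green.

Teal 2, Blue 5, Amber 1, Gold 2, Silver 5, Green 5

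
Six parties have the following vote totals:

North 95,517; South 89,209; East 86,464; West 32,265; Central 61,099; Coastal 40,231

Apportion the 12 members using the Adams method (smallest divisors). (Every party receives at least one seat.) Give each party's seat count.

Standard divisor 404785/12 ≈ 33732.083; standard quotas: North 2.832, South 2.645, East 2.563, West 0.957, Central 1.811, Coastal 1.193.
Rounding up gives 3, 3, 3, 1, 2, 2 = 14 seats, so the divisor must be adjusted.
With modified divisor 43900: modified quotas North 2.176, South 2.032, East 1.970, West 0.735, Central 1.392, Coastal 0.916.
Rounding up: North 3, South 3, East 2, West 1, Central 2, Coastal 1 (total 12).

North=3, South=3, East=2, West=1, Central=2, Coastal=1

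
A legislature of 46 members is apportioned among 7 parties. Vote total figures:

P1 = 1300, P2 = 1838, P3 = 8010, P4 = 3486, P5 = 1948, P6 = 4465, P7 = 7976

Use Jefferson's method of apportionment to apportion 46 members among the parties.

Standard divisor 29023/46 ≈ 630.935; standard quotas: P1 2.060, P2 2.913, P3 12.695, P4 5.525, P5 3.087, P6 7.077, P7 12.642.
Rounding down gives 2, 2, 12, 5, 3, 7, 12 = 43 seats, so the divisor must be adjusted.
With modified divisor 600: modified quotas P1 2.167, P2 3.063, P3 13.350, P4 5.810, P5 3.247, P6 7.442, P7 13.293.
Rounding down: P1 2, P2 3, P3 13, P4 5, P5 3, P6 7, P7 13 (total 46).

P1: 2, P2: 3, P3: 13, P4: 5, P5: 3, P6: 7, P7: 13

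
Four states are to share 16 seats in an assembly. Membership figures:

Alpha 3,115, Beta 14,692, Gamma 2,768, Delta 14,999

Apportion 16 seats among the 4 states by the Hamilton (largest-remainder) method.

The standard divisor is 35574/16 ≈ 2223.375.
Standard quotas: Alpha 1.4010, Beta 6.6080, Gamma 1.2450, Delta 6.7461.
Lower quotas: Alpha 1, Beta 6, Gamma 1, Delta 6 (sum 14, leaving 2 seats).
Remainders in descending order: Delta 0.7461, Beta 0.6080, Alpha 0.4010, Gamma 0.2450.
Largest remainders: Delta, Beta receive the extra seats.

Alpha: 1; Beta: 7; Gamma: 1; Delta: 7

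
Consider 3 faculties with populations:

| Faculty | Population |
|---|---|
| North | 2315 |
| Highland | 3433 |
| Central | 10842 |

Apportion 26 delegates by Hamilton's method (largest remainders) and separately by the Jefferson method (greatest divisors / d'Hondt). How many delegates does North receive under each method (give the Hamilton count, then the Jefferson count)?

Hamilton: North 4, Highland 5, Central 17.
Jefferson: North 3, Highland 5, Central 18.
North gets 4 under Hamilton and 3 under Jefferson.

4 and 3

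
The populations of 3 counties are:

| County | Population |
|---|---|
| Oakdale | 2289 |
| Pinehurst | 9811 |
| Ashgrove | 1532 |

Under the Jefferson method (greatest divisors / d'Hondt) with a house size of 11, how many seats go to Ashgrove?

Standard divisor 13632/11 ≈ 1239.273; standard quotas: Oakdale 1.847, Pinehurst 7.917, Ashgrove 1.236.
Rounding down gives 1, 7, 1 = 9 seats, so the divisor must be adjusted.
With modified divisor 1100: modified quotas Oakdale 2.081, Pinehurst 8.919, Ashgrove 1.393.
Rounding down: Oakdale 2, Pinehurst 8, Ashgrove 1 (total 11).
Ashgrove receives 1.

1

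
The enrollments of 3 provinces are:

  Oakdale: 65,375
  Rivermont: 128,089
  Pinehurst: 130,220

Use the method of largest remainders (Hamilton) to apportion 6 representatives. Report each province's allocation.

Oakdale=1, Rivermont=2, Pinehurst=3

Standard divisor: 323684 ÷ 6 ≈ 53947.333.
Standard quotas: Oakdale 1.2118, Rivermont 2.3743, Pinehurst 2.4138.
Lower quotas: Oakdale 1, Rivermont 2, Pinehurst 2 (sum 5, leaving 1 seat).
Remainders in descending order: Pinehurst 0.4138, Rivermont 0.3743, Oakdale 0.2118.
The surplus seat goes to Pinehurst.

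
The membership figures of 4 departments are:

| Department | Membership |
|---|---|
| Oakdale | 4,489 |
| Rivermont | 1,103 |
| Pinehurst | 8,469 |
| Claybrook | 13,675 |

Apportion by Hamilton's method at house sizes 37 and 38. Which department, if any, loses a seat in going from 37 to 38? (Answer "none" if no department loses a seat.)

At 37 seats: Oakdale 6, Rivermont 2, Pinehurst 11, Claybrook 18.
At 38 seats: Oakdale 6, Rivermont 1, Pinehurst 12, Claybrook 19.
Rivermont drops from 2 to 1.

Rivermont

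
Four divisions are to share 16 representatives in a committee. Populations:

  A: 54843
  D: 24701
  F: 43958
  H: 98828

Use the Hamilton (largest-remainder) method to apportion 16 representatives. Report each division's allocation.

Total 222330; standard divisor 222330/16 ≈ 13895.625.
Standard quotas: A 3.9468, D 1.7776, F 3.1634, H 7.1122.
Lower quotas: A 3, D 1, F 3, H 7 (sum 14, leaving 2 seats).
Remainders in descending order: A 0.9468, D 0.7776, F 0.1634, H 0.1122.
Largest remainders: A, D receive the extra seats.

A: 4; D: 2; F: 3; H: 7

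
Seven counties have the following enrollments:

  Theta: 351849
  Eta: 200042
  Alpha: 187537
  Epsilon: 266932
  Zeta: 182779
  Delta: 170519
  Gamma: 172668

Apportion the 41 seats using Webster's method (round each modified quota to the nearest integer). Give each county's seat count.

Theta=9, Eta=5, Alpha=5, Epsilon=7, Zeta=5, Delta=5, Gamma=5

Standard divisor 1532326/41 ≈ 37373.805; standard quotas: Theta 9.414, Eta 5.352, Alpha 5.018, Epsilon 7.142, Zeta 4.891, Delta 4.563, Gamma 4.620.
Rounding to the nearest integer gives Theta 9, Eta 5, Alpha 5, Epsilon 7, Zeta 5, Delta 5, Gamma 5 — total 41, matching the house size, so no adjustment is needed.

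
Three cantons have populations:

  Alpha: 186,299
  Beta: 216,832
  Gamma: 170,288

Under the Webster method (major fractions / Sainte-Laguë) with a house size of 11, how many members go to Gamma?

3

Standard divisor 573419/11 ≈ 52129; standard quotas: Alpha 3.574, Beta 4.160, Gamma 3.267.
Rounding to the nearest integer gives Alpha 4, Beta 4, Gamma 3 — total 11, matching the house size, so no adjustment is needed.
Gamma receives 3.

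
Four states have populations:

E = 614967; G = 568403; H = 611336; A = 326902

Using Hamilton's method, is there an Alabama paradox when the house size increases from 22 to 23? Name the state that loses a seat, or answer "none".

A

At 22 seats: E 6, G 6, H 6, A 4.
At 23 seats: E 7, G 6, H 7, A 3.
A drops from 4 to 3.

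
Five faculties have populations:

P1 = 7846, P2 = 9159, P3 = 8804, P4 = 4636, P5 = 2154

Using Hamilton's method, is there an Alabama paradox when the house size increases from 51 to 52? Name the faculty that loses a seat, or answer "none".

P5

At 51 seats: P1 12, P2 14, P3 14, P4 7, P5 4.
At 52 seats: P1 13, P2 15, P3 14, P4 7, P5 3.
P5 drops from 4 to 3.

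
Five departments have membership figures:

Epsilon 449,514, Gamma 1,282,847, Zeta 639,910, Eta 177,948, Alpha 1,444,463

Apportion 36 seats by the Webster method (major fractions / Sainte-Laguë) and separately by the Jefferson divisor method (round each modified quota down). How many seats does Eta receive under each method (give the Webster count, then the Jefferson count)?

Webster: Epsilon 4, Gamma 11, Zeta 6, Eta 2, Alpha 13.
Jefferson: Epsilon 4, Gamma 12, Zeta 6, Eta 1, Alpha 13.
Eta gets 2 under Webster and 1 under Jefferson.

2 and 1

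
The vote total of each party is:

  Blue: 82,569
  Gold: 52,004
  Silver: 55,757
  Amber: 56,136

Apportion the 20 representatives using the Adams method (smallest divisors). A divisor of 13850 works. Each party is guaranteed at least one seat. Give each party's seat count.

Blue: 6, Gold: 4, Silver: 5, Amber: 5

With modified divisor 13850: modified quotas Blue 5.962, Gold 3.755, Silver 4.026, Amber 4.053.
Rounding up: Blue 6, Gold 4, Silver 5, Amber 5 (total 20).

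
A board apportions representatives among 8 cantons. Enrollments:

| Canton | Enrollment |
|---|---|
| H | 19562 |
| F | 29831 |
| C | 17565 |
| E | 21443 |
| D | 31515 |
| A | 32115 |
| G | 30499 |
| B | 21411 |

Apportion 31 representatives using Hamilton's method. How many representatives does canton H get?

3

Total 203941; standard divisor 203941/31 ≈ 6578.742.
Standard quotas: H 2.9735, F 4.5345, C 2.6700, E 3.2594, D 4.7904, A 4.8816, G 4.6360, B 3.2546.
Lower quotas: H 2, F 4, C 2, E 3, D 4, A 4, G 4, B 3 (sum 26, leaving 5 seats).
Remainders in descending order: H 0.9735, A 0.8816, D 0.7904, C 0.6700, G 0.6360, F 0.5345, E 0.2594, B 0.2546.
Largest remainders: H, A, D, C, G receive the extra seats.
H receives 3.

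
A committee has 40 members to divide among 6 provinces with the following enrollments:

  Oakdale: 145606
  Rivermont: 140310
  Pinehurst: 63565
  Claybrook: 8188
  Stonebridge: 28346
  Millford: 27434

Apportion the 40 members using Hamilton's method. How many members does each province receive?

Standard divisor: 413449 ÷ 40 ≈ 10336.225.
Standard quotas: Oakdale 14.0870, Rivermont 13.5746, Pinehurst 6.1497, Claybrook 0.7922, Stonebridge 2.7424, Millford 2.6542.
Lower quotas: Oakdale 14, Rivermont 13, Pinehurst 6, Claybrook 0, Stonebridge 2, Millford 2 (sum 37, leaving 3 seats).
Remainders in descending order: Claybrook 0.7922, Stonebridge 0.7424, Millford 0.6542, Rivermont 0.5746, Pinehurst 0.1497, Oakdale 0.0870.
The surplus seats go to Claybrook, Stonebridge, Millford.

Oakdale: 14; Rivermont: 13; Pinehurst: 6; Claybrook: 1; Stonebridge: 3; Millford: 3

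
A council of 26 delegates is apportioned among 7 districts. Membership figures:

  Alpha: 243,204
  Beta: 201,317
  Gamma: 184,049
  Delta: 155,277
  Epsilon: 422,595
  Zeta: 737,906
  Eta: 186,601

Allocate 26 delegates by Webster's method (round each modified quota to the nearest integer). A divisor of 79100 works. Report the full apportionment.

With modified divisor 79100: modified quotas Alpha 3.075, Beta 2.545, Gamma 2.327, Delta 1.963, Epsilon 5.343, Zeta 9.329, Eta 2.359.
Rounding to the nearest integer: Alpha 3, Beta 3, Gamma 2, Delta 2, Epsilon 5, Zeta 9, Eta 2 (total 26).

Alpha 3; Beta 3; Gamma 2; Delta 2; Epsilon 5; Zeta 9; Eta 2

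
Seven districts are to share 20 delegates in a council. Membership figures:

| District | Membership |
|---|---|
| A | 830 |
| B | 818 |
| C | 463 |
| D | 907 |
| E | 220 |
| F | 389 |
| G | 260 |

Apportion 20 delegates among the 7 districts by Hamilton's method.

The standard divisor is 3887/20 ≈ 194.35.
Standard quotas: A 4.271, B 4.209, C 2.382, D 4.667, E 1.132, F 2.002, G 1.338.
Lower quotas: A 4, B 4, C 2, D 4, E 1, F 2, G 1 (sum 18, leaving 2 seats).
Remainders in descending order: D 0.667, C 0.382, G 0.338, A 0.271, B 0.209, E 0.132, F 0.002.
Largest remainders: D, C receive the extra seats.

A=4, B=4, C=3, D=5, E=1, F=2, G=1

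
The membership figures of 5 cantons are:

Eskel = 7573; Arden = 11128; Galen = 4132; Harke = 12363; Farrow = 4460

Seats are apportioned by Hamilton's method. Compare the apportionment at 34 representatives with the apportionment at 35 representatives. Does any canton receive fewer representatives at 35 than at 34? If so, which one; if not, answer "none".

Galen

At 34 seats: Eskel 6, Arden 9, Galen 4, Harke 11, Farrow 4.
At 35 seats: Eskel 7, Arden 10, Galen 3, Harke 11, Farrow 4.
Galen drops from 4 to 3.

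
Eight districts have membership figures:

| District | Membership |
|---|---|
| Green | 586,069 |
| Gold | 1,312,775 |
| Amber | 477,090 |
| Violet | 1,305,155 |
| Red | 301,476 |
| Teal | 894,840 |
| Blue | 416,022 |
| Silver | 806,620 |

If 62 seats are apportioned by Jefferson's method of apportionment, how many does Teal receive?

Standard divisor 6100047/62 ≈ 98387.855; standard quotas: Green 5.957, Gold 13.343, Amber 4.849, Violet 13.265, Red 3.064, Teal 9.095, Blue 4.228, Silver 8.198.
Rounding down gives 5, 13, 4, 13, 3, 9, 4, 8 = 59 seats, so the divisor must be adjusted.
With modified divisor 93500: modified quotas Green 6.268, Gold 14.040, Amber 5.103, Violet 13.959, Red 3.224, Teal 9.570, Blue 4.449, Silver 8.627.
Rounding down: Green 6, Gold 14, Amber 5, Violet 13, Red 3, Teal 9, Blue 4, Silver 8 (total 62).
Teal receives 9.

9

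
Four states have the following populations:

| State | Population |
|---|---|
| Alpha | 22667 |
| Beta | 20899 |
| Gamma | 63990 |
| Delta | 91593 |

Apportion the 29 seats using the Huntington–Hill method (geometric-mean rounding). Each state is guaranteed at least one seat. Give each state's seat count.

Alpha 3; Beta 3; Gamma 9; Delta 14

With divisor 6767: modified quotas Alpha 3.350, Beta 3.088, Gamma 9.456, Delta 13.535.
Geometric-mean thresholds: Alpha √(3·4)=3.464, Beta √(3·4)=3.464, Gamma √(9·10)=9.487, Delta √(13·14)=13.491.
Each quota rounded against its threshold gives Alpha 3, Beta 3, Gamma 9, Delta 14 (total 29).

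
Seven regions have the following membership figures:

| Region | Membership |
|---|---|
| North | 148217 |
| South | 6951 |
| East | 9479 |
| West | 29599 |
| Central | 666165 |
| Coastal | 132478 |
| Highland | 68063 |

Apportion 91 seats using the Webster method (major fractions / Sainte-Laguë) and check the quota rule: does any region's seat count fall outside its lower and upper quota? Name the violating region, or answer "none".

Standard quotas: North 12.713, South 0.596, East 0.813, West 2.539, Central 57.138, Coastal 11.363, Highland 5.838.
Webster allocation: North 13, South 1, East 1, West 3, Central 56, Coastal 11, Highland 6.
Central has quota 57.138 (lower 57, upper 58) but receives 56 — outside the quota interval.

Central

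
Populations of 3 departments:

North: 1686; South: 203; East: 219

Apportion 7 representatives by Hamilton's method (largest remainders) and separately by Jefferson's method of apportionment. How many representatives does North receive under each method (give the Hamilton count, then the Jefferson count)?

Hamilton: North 5, South 1, East 1.
Jefferson: North 7, South 0, East 0.
North gets 5 under Hamilton and 7 under Jefferson.

5 and 7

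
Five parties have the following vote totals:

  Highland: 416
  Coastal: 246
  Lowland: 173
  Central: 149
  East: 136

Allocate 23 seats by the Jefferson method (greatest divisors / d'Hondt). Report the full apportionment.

Standard divisor 1120/23 ≈ 48.696; standard quotas: Highland 8.543, Coastal 5.052, Lowland 3.553, Central 3.060, East 2.793.
Rounding down gives 8, 5, 3, 3, 2 = 21 seats, so the divisor must be adjusted.
With modified divisor 44: modified quotas Highland 9.455, Coastal 5.591, Lowland 3.932, Central 3.386, East 3.091.
Rounding down: Highland 9, Coastal 5, Lowland 3, Central 3, East 3 (total 23).

Highland=9, Coastal=5, Lowland=3, Central=3, East=3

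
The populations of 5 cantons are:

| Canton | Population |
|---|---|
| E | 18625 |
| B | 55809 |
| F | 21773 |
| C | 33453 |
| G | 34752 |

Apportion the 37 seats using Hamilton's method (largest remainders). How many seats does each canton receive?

E: 4; B: 13; F: 5; C: 7; G: 8

The standard divisor is 164412/37 ≈ 4443.568.
Standard quotas: E 4.1915, B 12.5595, F 4.8999, C 7.5284, G 7.8207.
Lower quotas: E 4, B 12, F 4, C 7, G 7 (sum 34, leaving 3 seats).
Remainders in descending order: F 0.8999, G 0.8207, B 0.5595, C 0.5284, E 0.1915.
The surplus seats go to F, G, B.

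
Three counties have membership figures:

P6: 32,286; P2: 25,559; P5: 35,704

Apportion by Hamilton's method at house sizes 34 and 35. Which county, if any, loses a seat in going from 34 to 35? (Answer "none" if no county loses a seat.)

At 34 seats: P6 12, P2 9, P5 13.
At 35 seats: P6 12, P2 10, P5 13.
No county's allocation decreased.

none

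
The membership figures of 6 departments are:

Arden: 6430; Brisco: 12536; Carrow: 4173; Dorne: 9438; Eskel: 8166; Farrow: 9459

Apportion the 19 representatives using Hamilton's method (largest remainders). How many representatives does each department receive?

Total 50202; standard divisor 50202/19 ≈ 2642.211.
Standard quotas: Arden 2.4336, Brisco 4.7445, Carrow 1.5794, Dorne 3.5720, Eskel 3.0906, Farrow 3.5800.
Lower quotas: Arden 2, Brisco 4, Carrow 1, Dorne 3, Eskel 3, Farrow 3 (sum 16, leaving 3 seats).
Remainders in descending order: Brisco 0.7445, Farrow 0.5800, Carrow 0.5794, Dorne 0.5720, Arden 0.4336, Eskel 0.0906.
The surplus seats go to Brisco, Farrow, Carrow.

Arden=2, Brisco=5, Carrow=2, Dorne=3, Eskel=3, Farrow=4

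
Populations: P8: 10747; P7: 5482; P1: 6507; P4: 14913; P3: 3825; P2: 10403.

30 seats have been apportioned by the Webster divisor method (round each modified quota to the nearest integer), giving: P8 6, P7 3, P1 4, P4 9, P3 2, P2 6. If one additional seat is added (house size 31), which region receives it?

Priority for the next seat is population ÷ (current seats + 0.5).
Priorities: P8 1653.385, P7 1566.286, P1 1446.000, P4 1569.789, P3 1530.000, P2 1600.462.
Highest priority: P8.

P8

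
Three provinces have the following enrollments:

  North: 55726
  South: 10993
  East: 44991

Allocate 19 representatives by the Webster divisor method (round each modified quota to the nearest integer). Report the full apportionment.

Standard divisor 111710/19 ≈ 5879.474; standard quotas: North 9.478, South 1.870, East 7.652.
Rounding to the nearest integer gives North 9, South 2, East 8 — total 19, matching the house size, so no adjustment is needed.

North 9, South 2, East 8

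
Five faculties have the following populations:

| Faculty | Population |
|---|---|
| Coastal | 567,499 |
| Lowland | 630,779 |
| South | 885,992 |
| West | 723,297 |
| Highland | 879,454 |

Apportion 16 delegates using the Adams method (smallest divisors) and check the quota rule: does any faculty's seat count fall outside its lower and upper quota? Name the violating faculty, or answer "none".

Standard quotas: Coastal 2.463, Lowland 2.737, South 3.845, West 3.139, Highland 3.816.
Adams allocation: Coastal 2, Lowland 3, South 4, West 3, Highland 4.
Every allocation lies between the lower and upper quota.

none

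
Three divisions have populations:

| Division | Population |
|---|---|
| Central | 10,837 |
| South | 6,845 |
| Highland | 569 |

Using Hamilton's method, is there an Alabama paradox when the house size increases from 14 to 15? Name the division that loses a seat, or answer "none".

Highland

At 14 seats: Central 8, South 5, Highland 1.
At 15 seats: Central 9, South 6, Highland 0.
Highland drops from 1 to 0.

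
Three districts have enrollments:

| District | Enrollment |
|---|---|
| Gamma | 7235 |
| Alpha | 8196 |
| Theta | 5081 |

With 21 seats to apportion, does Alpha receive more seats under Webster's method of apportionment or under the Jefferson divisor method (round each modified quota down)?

Jefferson

Webster: Gamma 8, Alpha 8, Theta 5.
Jefferson: Gamma 7, Alpha 9, Theta 5.
Alpha gets 8 under Webster and 9 under Jefferson.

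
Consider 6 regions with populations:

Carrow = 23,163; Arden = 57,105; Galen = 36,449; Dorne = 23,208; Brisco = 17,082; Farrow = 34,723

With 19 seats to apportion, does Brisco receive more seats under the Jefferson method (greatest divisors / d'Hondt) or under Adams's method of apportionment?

Jefferson: Carrow 2, Arden 6, Galen 4, Dorne 2, Brisco 1, Farrow 4.
Adams: Carrow 2, Arden 5, Galen 4, Dorne 3, Brisco 2, Farrow 3.
Brisco gets 1 under Jefferson and 2 under Adams.

Adams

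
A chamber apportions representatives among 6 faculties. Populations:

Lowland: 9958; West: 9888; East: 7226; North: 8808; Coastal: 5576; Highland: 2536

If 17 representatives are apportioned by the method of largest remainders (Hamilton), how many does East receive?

3

Total 43992; standard divisor 43992/17 ≈ 2587.765.
Standard quotas: Lowland 3.8481, West 3.8211, East 2.7924, North 3.4037, Coastal 2.1548, Highland 0.9800.
Lower quotas: Lowland 3, West 3, East 2, North 3, Coastal 2, Highland 0 (sum 13, leaving 4 seats).
Remainders in descending order: Highland 0.9800, Lowland 0.8481, West 0.8211, East 0.7924, North 0.4037, Coastal 0.1548.
The surplus seats go to Highland, Lowland, West, East.
East receives 3.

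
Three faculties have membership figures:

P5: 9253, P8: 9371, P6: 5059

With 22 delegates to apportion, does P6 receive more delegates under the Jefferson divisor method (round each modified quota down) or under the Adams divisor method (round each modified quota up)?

Jefferson: P5 9, P8 9, P6 4.
Adams: P5 8, P8 9, P6 5.
P6 gets 4 under Jefferson and 5 under Adams.

Adams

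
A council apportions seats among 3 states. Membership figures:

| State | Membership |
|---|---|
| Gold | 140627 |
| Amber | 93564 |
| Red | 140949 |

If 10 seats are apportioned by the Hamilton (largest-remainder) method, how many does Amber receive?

The standard divisor is 375140/10 = 37514.
Standard quotas: Gold 3.7487, Amber 2.4941, Red 3.7572.
Lower quotas: Gold 3, Amber 2, Red 3 (sum 8, leaving 2 seats).
Remainders in descending order: Red 0.7572, Gold 0.7487, Amber 0.4941.
The surplus seats go to Red, Gold.
Amber receives 2.

2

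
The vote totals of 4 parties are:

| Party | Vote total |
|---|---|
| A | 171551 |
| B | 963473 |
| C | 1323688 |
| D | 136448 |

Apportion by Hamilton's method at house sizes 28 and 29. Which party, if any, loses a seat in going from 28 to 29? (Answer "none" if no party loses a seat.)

At 28 seats: A 2, B 10, C 14, D 2.
At 29 seats: A 2, B 11, C 15, D 1.
D drops from 2 to 1.

D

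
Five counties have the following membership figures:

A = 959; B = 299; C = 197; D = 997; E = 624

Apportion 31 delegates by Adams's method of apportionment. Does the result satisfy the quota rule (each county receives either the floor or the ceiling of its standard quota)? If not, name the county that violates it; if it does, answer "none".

Standard quotas: A 9.665, B 3.013, C 1.985, D 10.048, E 6.289.
Adams allocation: A 10, B 3, C 2, D 10, E 6.
Every allocation lies between the lower and upper quota.

none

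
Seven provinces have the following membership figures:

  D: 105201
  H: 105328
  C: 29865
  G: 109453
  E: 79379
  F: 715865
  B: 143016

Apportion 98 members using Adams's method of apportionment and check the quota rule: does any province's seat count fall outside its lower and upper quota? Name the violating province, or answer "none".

Standard quotas: D 8.004, H 8.013, C 2.272, G 8.327, E 6.039, F 54.463, B 10.881.
Adams allocation: D 8, H 8, C 3, G 9, E 6, F 53, B 11.
F has quota 54.463 (lower 54, upper 55) but receives 53 — outside the quota interval.

F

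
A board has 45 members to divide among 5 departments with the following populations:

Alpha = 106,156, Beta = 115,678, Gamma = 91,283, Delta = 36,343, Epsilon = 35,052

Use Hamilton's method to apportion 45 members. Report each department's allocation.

Total 384512; standard divisor 384512/45 ≈ 8544.711.
Standard quotas: Alpha 12.4236, Beta 13.5380, Gamma 10.6830, Delta 4.2533, Epsilon 4.1022.
Lower quotas: Alpha 12, Beta 13, Gamma 10, Delta 4, Epsilon 4 (sum 43, leaving 2 seats).
Remainders in descending order: Gamma 0.6830, Beta 0.5380, Alpha 0.4236, Delta 0.2533, Epsilon 0.1022.
Largest remainders: Gamma, Beta receive the extra seats.

Alpha: 12; Beta: 14; Gamma: 11; Delta: 4; Epsilon: 4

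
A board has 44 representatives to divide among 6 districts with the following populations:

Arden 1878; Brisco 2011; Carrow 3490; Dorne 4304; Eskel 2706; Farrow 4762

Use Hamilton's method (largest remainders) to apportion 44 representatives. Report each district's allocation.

Total 19151; standard divisor 19151/44 ≈ 435.25.
Standard quotas: Arden 4.315, Brisco 4.620, Carrow 8.018, Dorne 9.889, Eskel 6.217, Farrow 10.941.
Lower quotas: Arden 4, Brisco 4, Carrow 8, Dorne 9, Eskel 6, Farrow 10 (sum 41, leaving 3 seats).
Remainders in descending order: Farrow 0.941, Dorne 0.889, Brisco 0.620, Arden 0.315, Eskel 0.217, Carrow 0.018.
Largest remainders: Farrow, Dorne, Brisco receive the extra seats.

Arden: 4, Brisco: 5, Carrow: 8, Dorne: 10, Eskel: 6, Farrow: 11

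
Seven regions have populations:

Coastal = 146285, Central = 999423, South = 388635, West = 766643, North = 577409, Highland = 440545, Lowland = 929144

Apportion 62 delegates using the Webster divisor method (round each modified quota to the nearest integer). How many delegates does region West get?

Standard divisor 4248084/62 ≈ 68517.484; standard quotas: Coastal 2.135, Central 14.586, South 5.672, West 11.189, North 8.427, Highland 6.430, Lowland 13.561.
Rounding to the nearest integer gives Coastal 2, Central 15, South 6, West 11, North 8, Highland 6, Lowland 14 — total 62, matching the house size, so no adjustment is needed.
West receives 11.

11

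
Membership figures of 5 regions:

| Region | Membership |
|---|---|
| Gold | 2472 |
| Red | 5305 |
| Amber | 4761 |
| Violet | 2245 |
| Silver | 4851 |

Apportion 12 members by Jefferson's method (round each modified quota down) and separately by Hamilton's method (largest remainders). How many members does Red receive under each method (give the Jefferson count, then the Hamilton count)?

4 and 3

Jefferson: Gold 1, Red 4, Amber 3, Violet 1, Silver 3.
Hamilton: Gold 2, Red 3, Amber 3, Violet 1, Silver 3.
Red gets 4 under Jefferson and 3 under Hamilton.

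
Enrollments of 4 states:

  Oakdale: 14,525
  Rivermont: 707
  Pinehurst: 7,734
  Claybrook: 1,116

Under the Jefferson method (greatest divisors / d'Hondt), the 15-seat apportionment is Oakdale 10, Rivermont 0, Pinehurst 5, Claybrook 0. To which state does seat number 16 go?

Priority for the next seat is population ÷ (current seats + 1).
Priorities: Oakdale 1320.455, Rivermont 707.000, Pinehurst 1289.000, Claybrook 1116.000.
Highest priority: Oakdale.

Oakdale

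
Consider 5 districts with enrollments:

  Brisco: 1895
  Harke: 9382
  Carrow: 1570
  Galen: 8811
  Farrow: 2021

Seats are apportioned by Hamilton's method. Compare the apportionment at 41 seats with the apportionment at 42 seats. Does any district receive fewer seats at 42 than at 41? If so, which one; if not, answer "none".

Farrow

At 41 seats: Brisco 3, Harke 16, Carrow 3, Galen 15, Farrow 4.
At 42 seats: Brisco 3, Harke 17, Carrow 3, Galen 16, Farrow 3.
Farrow drops from 4 to 3.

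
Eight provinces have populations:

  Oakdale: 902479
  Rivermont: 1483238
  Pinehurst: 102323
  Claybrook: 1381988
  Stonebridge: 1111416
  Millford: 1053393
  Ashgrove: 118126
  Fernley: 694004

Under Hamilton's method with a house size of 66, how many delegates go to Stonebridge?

Total 6846967; standard divisor 6846967/66 ≈ 103741.924.
Standard quotas: Oakdale 8.6993, Rivermont 14.2974, Pinehurst 0.9863, Claybrook 13.3214, Stonebridge 10.7133, Millford 10.1540, Ashgrove 1.1387, Fernley 6.6897.
Lower quotas: Oakdale 8, Rivermont 14, Pinehurst 0, Claybrook 13, Stonebridge 10, Millford 10, Ashgrove 1, Fernley 6 (sum 62, leaving 4 seats).
Remainders in descending order: Pinehurst 0.9863, Stonebridge 0.7133, Oakdale 0.6993, Fernley 0.6897, Claybrook 0.3214, Rivermont 0.2974, Millford 0.1540, Ashgrove 0.1387.
The surplus seats go to Pinehurst, Stonebridge, Oakdale, Fernley.
Stonebridge receives 11.

11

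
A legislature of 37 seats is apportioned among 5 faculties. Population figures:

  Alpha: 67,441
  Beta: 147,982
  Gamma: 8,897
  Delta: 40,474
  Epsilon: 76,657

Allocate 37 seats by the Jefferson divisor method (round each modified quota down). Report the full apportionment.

Alpha: 7, Beta: 17, Gamma: 1, Delta: 4, Epsilon: 8

Standard divisor 341451/37 ≈ 9228.405; standard quotas: Alpha 7.308, Beta 16.035, Gamma 0.964, Delta 4.386, Epsilon 8.307.
Rounding down gives 7, 16, 0, 4, 8 = 35 seats, so the divisor must be adjusted.
With modified divisor 8600: modified quotas Alpha 7.842, Beta 17.207, Gamma 1.035, Delta 4.706, Epsilon 8.914.
Rounding down: Alpha 7, Beta 17, Gamma 1, Delta 4, Epsilon 8 (total 37).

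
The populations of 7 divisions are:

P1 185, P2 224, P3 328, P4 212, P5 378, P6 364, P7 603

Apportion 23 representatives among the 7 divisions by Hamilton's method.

P1 2, P2 2, P3 3, P4 2, P5 4, P6 4, P7 6

Standard divisor: 2294 ÷ 23 ≈ 99.739.
Standard quotas: P1 1.855, P2 2.246, P3 3.289, P4 2.126, P5 3.790, P6 3.650, P7 6.046.
Lower quotas: P1 1, P2 2, P3 3, P4 2, P5 3, P6 3, P7 6 (sum 20, leaving 3 seats).
Remainders in descending order: P1 0.855, P5 0.790, P6 0.650, P3 0.289, P2 0.246, P4 0.126, P7 0.046.
The surplus seats go to P1, P5, P6.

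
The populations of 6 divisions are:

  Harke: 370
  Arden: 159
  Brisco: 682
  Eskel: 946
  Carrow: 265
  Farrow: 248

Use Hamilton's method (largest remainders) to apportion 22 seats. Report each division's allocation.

The standard divisor is 2670/22 ≈ 121.364.
Standard quotas: Harke 3.049, Arden 1.310, Brisco 5.619, Eskel 7.795, Carrow 2.184, Farrow 2.043.
Lower quotas: Harke 3, Arden 1, Brisco 5, Eskel 7, Carrow 2, Farrow 2 (sum 20, leaving 2 seats).
Remainders in descending order: Eskel 0.795, Brisco 0.619, Arden 0.310, Carrow 0.184, Harke 0.049, Farrow 0.043.
Largest remainders: Eskel, Brisco receive the extra seats.

Harke 3; Arden 1; Brisco 6; Eskel 8; Carrow 2; Farrow 2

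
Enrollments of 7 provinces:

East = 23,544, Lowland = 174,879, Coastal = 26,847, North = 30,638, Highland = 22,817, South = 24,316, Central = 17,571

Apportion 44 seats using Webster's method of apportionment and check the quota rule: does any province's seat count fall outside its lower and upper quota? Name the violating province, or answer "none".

Standard quotas: East 3.231, Lowland 24.000, Coastal 3.684, North 4.205, Highland 3.131, South 3.337, Central 2.411.
Webster allocation: East 3, Lowland 25, Coastal 4, North 4, Highland 3, South 3, Central 2.
Lowland has quota 24.000 (lower 23, upper 24) but receives 25 — outside the quota interval.

Lowland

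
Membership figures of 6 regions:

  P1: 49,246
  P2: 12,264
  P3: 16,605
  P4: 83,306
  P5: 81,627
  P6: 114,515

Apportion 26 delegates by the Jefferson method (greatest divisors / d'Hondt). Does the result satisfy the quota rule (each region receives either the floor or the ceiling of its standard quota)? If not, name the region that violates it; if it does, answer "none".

none

Standard quotas: P1 3.581, P2 0.892, P3 1.207, P4 6.058, P5 5.935, P6 8.327.
Jefferson allocation: P1 4, P2 0, P3 1, P4 6, P5 6, P6 9.
Every allocation lies between the lower and upper quota.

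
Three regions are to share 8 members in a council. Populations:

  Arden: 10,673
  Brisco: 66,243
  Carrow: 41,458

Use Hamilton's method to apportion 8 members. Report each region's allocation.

Total 118374; standard divisor 118374/8 ≈ 14796.75.
Standard quotas: Arden 0.7213, Brisco 4.4769, Carrow 2.8018.
Lower quotas: Arden 0, Brisco 4, Carrow 2 (sum 6, leaving 2 seats).
Remainders in descending order: Carrow 0.8018, Arden 0.7213, Brisco 0.4769.
Largest remainders: Carrow, Arden receive the extra seats.

Arden 1; Brisco 4; Carrow 3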